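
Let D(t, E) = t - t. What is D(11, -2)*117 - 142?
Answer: -142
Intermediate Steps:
D(t, E) = 0
D(11, -2)*117 - 142 = 0*117 - 142 = 0 - 142 = -142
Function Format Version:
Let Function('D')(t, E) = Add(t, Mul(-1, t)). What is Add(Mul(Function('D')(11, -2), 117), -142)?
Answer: -142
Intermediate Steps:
Function('D')(t, E) = 0
Add(Mul(Function('D')(11, -2), 117), -142) = Add(Mul(0, 117), -142) = Add(0, -142) = -142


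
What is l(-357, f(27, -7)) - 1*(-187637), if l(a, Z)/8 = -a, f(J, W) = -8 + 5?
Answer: 190493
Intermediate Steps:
f(J, W) = -3
l(a, Z) = -8*a (l(a, Z) = 8*(-a) = -8*a)
l(-357, f(27, -7)) - 1*(-187637) = -8*(-357) - 1*(-187637) = 2856 + 187637 = 190493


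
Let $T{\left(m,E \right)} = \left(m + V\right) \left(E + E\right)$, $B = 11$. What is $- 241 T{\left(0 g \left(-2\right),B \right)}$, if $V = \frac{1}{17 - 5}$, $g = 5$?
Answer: $- \frac{2651}{6} \approx -441.83$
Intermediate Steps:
$V = \frac{1}{12} \approx 0.083333$
$T{\left(m,E \right)} = 2 E \left(\frac{1}{12} + m\right)$ ($T{\left(m,E \right)} = \left(m + \frac{1}{12}\right) \left(E + E\right) = \left(\frac{1}{12} + m\right) 2 E = 2 E \left(\frac{1}{12} + m\right)$)
$- 241 T{\left(0 g \left(-2\right),B \right)} = - 241 \cdot \frac{1}{6} \cdot 11 \left(1 + 12 \cdot 0 \cdot 5 \left(-2\right)\right) = - 241 \cdot \frac{1}{6} \cdot 11 \left(1 + 12 \cdot 0 \left(-2\right)\right) = - 241 \cdot \frac{1}{6} \cdot 11 \left(1 + 12 \cdot 0\right) = - 241 \cdot \frac{1}{6} \cdot 11 \left(1 + 0\right) = - 241 \cdot \frac{1}{6} \cdot 11 \cdot 1 = \left(-241\right) \frac{11}{6} = - \frac{2651}{6}$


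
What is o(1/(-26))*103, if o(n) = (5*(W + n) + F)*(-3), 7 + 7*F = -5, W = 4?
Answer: -1017537/182 ≈ -5590.9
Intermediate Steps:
F = -12/7 (F = -1 + (⅐)*(-5) = -1 - 5/7 = -12/7 ≈ -1.7143)
o(n) = -384/7 - 15*n (o(n) = (5*(4 + n) - 12/7)*(-3) = ((20 + 5*n) - 12/7)*(-3) = (128/7 + 5*n)*(-3) = -384/7 - 15*n)
o(1/(-26))*103 = (-384/7 - 15/(-26))*103 = (-384/7 - 15*(-1/26))*103 = (-384/7 + 15/26)*103 = -9879/182*103 = -1017537/182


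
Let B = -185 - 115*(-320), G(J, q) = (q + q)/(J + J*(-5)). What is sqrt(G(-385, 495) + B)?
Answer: sqrt(7176666)/14 ≈ 191.35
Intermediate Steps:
G(J, q) = -q/(2*J) (G(J, q) = (2*q)/(J - 5*J) = (2*q)/((-4*J)) = (2*q)*(-1/(4*J)) = -q/(2*J))
B = 36615 (B = -185 + 36800 = 36615)
sqrt(G(-385, 495) + B) = sqrt(-1/2*495/(-385) + 36615) = sqrt(-1/2*495*(-1/385) + 36615) = sqrt(9/14 + 36615) = sqrt(512619/14) = sqrt(7176666)/14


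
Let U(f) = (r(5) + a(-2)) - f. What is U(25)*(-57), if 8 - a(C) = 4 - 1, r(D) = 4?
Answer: 912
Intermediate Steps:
a(C) = 5 (a(C) = 8 - (4 - 1) = 8 - 1*3 = 8 - 3 = 5)
U(f) = 9 - f (U(f) = (4 + 5) - f = 9 - f)
U(25)*(-57) = (9 - 1*25)*(-57) = (9 - 25)*(-57) = -16*(-57) = 912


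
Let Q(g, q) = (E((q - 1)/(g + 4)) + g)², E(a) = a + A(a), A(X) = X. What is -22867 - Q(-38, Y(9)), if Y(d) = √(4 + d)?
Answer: -7024601/289 - 1290*√13/289 ≈ -24323.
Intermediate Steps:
E(a) = 2*a (E(a) = a + a = 2*a)
Q(g, q) = (g + 2*(-1 + q)/(4 + g))² (Q(g, q) = (2*((q - 1)/(g + 4)) + g)² = (2*((-1 + q)/(4 + g)) + g)² = (2*(-1 + q)/(4 + g) + g)² = (g + 2*(-1 + q)/(4 + g))²)
-22867 - Q(-38, Y(9)) = -22867 - (-2 + 2*√(4 + 9) - 38*(4 - 38))²/(4 - 38)² = -22867 - (-2 + 2*√13 - 38*(-34))²/(-34)² = -22867 - (-2 + 2*√13 + 1292)²/1156 = -22867 - (1290 + 2*√13)²/1156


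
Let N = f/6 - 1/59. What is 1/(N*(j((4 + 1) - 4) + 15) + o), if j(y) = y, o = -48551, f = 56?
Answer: -177/8567143 ≈ -2.0660e-5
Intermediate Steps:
N = 1649/177 (N = 56/6 - 1/59 = 56*(⅙) - 1*1/59 = 28/3 - 1/59 = 1649/177 ≈ 9.3164)
1/(N*(j((4 + 1) - 4) + 15) + o) = 1/(1649*(((4 + 1) - 4) + 15)/177 - 48551) = 1/(1649*((5 - 4) + 15)/177 - 48551) = 1/(1649*(1 + 15)/177 - 48551) = 1/((1649/177)*16 - 48551) = 1/(26384/177 - 48551) = 1/(-8567143/177) = -177/8567143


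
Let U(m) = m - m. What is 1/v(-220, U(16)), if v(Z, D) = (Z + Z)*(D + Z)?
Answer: 1/96800 ≈ 1.0331e-5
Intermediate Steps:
U(m) = 0
v(Z, D) = 2*Z*(D + Z) (v(Z, D) = (2*Z)*(D + Z) = 2*Z*(D + Z))
1/v(-220, U(16)) = 1/(2*(-220)*(0 - 220)) = 1/(2*(-220)*(-220)) = 1/96800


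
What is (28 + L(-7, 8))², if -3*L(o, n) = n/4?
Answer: 6724/9 ≈ 747.11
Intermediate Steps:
L(o, n) = -n/12 (L(o, n) = -n/(3*4) = -n/12)
(28 + L(-7, 8))² = (28 - 1/12*8)² = (28 - ⅔)² = (82/3)² = 6724/9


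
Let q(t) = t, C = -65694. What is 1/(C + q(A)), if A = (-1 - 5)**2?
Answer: -1/65658 ≈ -1.5230e-5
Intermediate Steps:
A = 36 (A = (-6)**2 = 36)
1/(C + q(A)) = 1/(-65694 + 36) = 1/(-65658) = -1/65658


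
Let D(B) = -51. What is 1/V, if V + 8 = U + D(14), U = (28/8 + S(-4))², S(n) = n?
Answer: -4/235 ≈ -0.017021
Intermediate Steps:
U = ¼ (U = (28/8 - 4)² = (28*(⅛) - 4)² = (7/2 - 4)² = (-½)² = ¼ ≈ 0.25000)
V = -235/4 (V = -8 + (¼ - 51) = -8 - 203/4 = -235/4 ≈ -58.750)
1/V = 1/(-235/4) = -4/235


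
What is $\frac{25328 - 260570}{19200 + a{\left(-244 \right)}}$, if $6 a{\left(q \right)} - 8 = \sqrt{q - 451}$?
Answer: $- \frac{54203520672}{4424294653} + \frac{470484 i \sqrt{695}}{4424294653} \approx -12.251 + 0.0028035 i$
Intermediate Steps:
$a{\left(q \right)} = \frac{4}{3} + \frac{\sqrt{-451 + q}}{6}$ ($a{\left(q \right)} = \frac{4}{3} + \frac{\sqrt{q - 451}}{6} = \frac{4}{3} + \frac{\sqrt{-451 + q}}{6}$)
$\frac{25328 - 260570}{19200 + a{\left(-244 \right)}} = \frac{25328 - 260570}{19200 + \left(\frac{4}{3} + \frac{\sqrt{-451 - 244}}{6}\right)} = - \frac{235242}{19200 + \left(\frac{4}{3} + \frac{\sqrt{-695}}{6}\right)} = - \frac{235242}{19200 + \left(\frac{4}{3} + \frac{i \sqrt{695}}{6}\right)} = - \frac{235242}{\frac{57604}{3} + \frac{i \sqrt{695}}{6}}$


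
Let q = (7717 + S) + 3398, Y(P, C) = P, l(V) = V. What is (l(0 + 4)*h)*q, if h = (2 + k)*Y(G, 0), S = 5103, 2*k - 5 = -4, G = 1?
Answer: 162180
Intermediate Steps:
k = 1/2 (k = 5/2 + (1/2)*(-4) = 5/2 - 2 = 1/2 ≈ 0.50000)
h = 5/2 (h = (2 + 1/2)*1 = (5/2)*1 = 5/2 ≈ 2.5000)
q = 16218 (q = (7717 + 5103) + 3398 = 12820 + 3398 = 16218)
(l(0 + 4)*h)*q = ((0 + 4)*(5/2))*16218 = (4*(5/2))*16218 = 10*16218 = 162180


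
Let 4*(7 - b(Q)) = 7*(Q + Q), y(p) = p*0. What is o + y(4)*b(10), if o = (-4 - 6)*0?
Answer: 0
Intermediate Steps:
y(p) = 0
o = 0 (o = -10*0 = 0)
b(Q) = 7 - 7*Q/2 (b(Q) = 7 - 7*(Q + Q)/4 = 7 - 7*2*Q/4 = 7 - 7*Q/2)
o + y(4)*b(10) = 0 + 0*(7 - 7/2*10) = 0 + 0*(7 - 35) = 0 + 0*(-28) = 0 + 0 = 0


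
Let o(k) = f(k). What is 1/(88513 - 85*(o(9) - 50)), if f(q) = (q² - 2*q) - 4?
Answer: 1/87748 ≈ 1.1396e-5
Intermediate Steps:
f(q) = -4 + q² - 2*q
o(k) = -4 + k² - 2*k
1/(88513 - 85*(o(9) - 50)) = 1/(88513 - 85*((-4 + 9² - 2*9) - 50)) = 1/(88513 - 85*((-4 + 81 - 18) - 50)) = 1/(88513 - 85*(59 - 50)) = 1/(88513 - 85*9) = 1/(88513 - 765) = 1/87748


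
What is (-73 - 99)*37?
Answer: -6364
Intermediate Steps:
(-73 - 99)*37 = -172*37 = -6364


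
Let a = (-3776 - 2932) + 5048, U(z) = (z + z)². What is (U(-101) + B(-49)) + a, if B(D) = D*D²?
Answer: -78505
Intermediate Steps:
U(z) = 4*z² (U(z) = (2*z)² = 4*z²)
B(D) = D³
a = -1660 (a = -6708 + 5048 = -1660)
(U(-101) + B(-49)) + a = (4*(-101)² + (-49)³) - 1660 = (4*10201 - 117649) - 1660 = (40804 - 117649) - 1660 = -76845 - 1660 = -78505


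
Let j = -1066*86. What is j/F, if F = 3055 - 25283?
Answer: 22919/5557 ≈ 4.1243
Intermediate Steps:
F = -22228
j = -91676
j/F = -91676/(-22228) = -91676*(-1/22228) = 22919/5557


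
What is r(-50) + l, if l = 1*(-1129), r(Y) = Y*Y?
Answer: 1371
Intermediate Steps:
r(Y) = Y²
l = -1129
r(-50) + l = (-50)² - 1129 = 2500 - 1129 = 1371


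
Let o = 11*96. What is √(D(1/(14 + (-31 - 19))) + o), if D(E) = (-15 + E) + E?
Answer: √37474/6 ≈ 32.264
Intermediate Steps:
o = 1056
D(E) = -15 + 2*E
√(D(1/(14 + (-31 - 19))) + o) = √((-15 + 2/(14 + (-31 - 19))) + 1056) = √((-15 + 2/(14 - 50)) + 1056) = √((-15 + 2/(-36)) + 1056) = √((-15 + 2*(-1/36)) + 1056) = √((-15 - 1/18) + 1056) = √(-271/18 + 1056) = √(18737/18) = √37474/6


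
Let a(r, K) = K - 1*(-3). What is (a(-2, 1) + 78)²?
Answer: 6724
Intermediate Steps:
a(r, K) = 3 + K (a(r, K) = K + 3 = 3 + K)
(a(-2, 1) + 78)² = ((3 + 1) + 78)² = (4 + 78)² = 82² = 6724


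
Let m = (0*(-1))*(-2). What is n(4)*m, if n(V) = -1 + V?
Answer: 0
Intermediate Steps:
m = 0 (m = 0*(-2) = 0)
n(4)*m = (-1 + 4)*0 = 3*0 = 0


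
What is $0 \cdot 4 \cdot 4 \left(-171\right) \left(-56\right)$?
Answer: $0$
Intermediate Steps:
$0 \cdot 4 \cdot 4 \left(-171\right) \left(-56\right) = 0 \cdot 4 \left(-171\right) \left(-56\right) = 0 \left(-171\right) \left(-56\right) = 0 \left(-56\right) = 0$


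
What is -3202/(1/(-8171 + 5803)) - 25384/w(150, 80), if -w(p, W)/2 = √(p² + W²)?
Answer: 644504906/85 ≈ 7.5824e+6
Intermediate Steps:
w(p, W) = -2*√(W² + p²) (w(p, W) = -2*√(p² + W²) = -2*√(W² + p²))
-3202/(1/(-8171 + 5803)) - 25384/w(150, 80) = -3202/(1/(-8171 + 5803)) - 25384*(-1/(2*√(80² + 150²))) = -3202/(1/(-2368)) - 25384*(-1/(2*√(6400 + 22500))) = -3202/(-1/2368) - 25384/((-2*√28900)) = -3202*(-2368) - 25384/((-2*170)) = 7582336 - 25384/(-340) = 7582336 - 25384*(-1/340) = 7582336 + 6346/85 = 644504906/85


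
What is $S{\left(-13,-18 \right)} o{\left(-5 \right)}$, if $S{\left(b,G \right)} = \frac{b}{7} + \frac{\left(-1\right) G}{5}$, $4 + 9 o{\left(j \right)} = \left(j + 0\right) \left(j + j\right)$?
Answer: $\frac{2806}{315} \approx 8.9079$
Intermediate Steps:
$o{\left(j \right)} = - \frac{4}{9} + \frac{2 j^{2}}{9}$ ($o{\left(j \right)} = - \frac{4}{9} + \frac{\left(j + 0\right) \left(j + j\right)}{9} = - \frac{4}{9} + \frac{j 2 j}{9} = - \frac{4}{9} + \frac{2 j^{2}}{9}$)
$S{\left(b,G \right)} = - \frac{G}{5} + \frac{b}{7}$ ($S{\left(b,G \right)} = b \frac{1}{7} + - G \frac{1}{5} = \frac{b}{7} - \frac{G}{5} = - \frac{G}{5} + \frac{b}{7}$)
$S{\left(-13,-18 \right)} o{\left(-5 \right)} = \left(\left(- \frac{1}{5}\right) \left(-18\right) + \frac{1}{7} \left(-13\right)\right) \left(- \frac{4}{9} + \frac{2 \left(-5\right)^{2}}{9}\right) = \left(\frac{18}{5} - \frac{13}{7}\right) \left(- \frac{4}{9} + \frac{2}{9} \cdot 25\right) = \frac{61 \left(- \frac{4}{9} + \frac{50}{9}\right)}{35} = \frac{61}{35} \cdot \frac{46}{9} = \frac{2806}{315}$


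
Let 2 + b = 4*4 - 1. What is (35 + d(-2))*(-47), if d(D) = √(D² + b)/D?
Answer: -1645 + 47*√17/2 ≈ -1548.1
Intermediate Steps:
b = 13 (b = -2 + (4*4 - 1) = -2 + (16 - 1) = -2 + 15 = 13)
d(D) = √(13 + D²)/D (d(D) = √(D² + 13)/D = √(13 + D²)/D)
(35 + d(-2))*(-47) = (35 + √(13 + (-2)²)/(-2))*(-47) = (35 - √(13 + 4)/2)*(-47) = (35 - √17/2)*(-47) = -1645 + 47*√17/2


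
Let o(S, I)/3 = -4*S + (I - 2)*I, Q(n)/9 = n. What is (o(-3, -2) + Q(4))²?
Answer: 9216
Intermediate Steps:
Q(n) = 9*n
o(S, I) = -12*S + 3*I*(-2 + I) (o(S, I) = 3*(-4*S + (I - 2)*I) = 3*(-4*S + (-2 + I)*I) = 3*(-4*S + I*(-2 + I)) = -12*S + 3*I*(-2 + I))
(o(-3, -2) + Q(4))² = ((-12*(-3) - 6*(-2) + 3*(-2)²) + 9*4)² = ((36 + 12 + 3*4) + 36)² = ((36 + 12 + 12) + 36)² = (60 + 36)² = 96² = 9216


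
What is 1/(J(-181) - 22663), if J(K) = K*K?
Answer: 1/10098 ≈ 9.9030e-5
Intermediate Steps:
J(K) = K²
1/(J(-181) - 22663) = 1/((-181)² - 22663) = 1/(32761 - 22663) = 1/10098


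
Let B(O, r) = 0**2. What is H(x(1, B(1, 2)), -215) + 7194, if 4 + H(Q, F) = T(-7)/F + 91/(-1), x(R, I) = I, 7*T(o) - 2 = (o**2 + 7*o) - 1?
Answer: 10683994/1505 ≈ 7099.0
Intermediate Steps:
B(O, r) = 0
T(o) = 1/7 + o + o**2/7 (T(o) = 2/7 + ((o**2 + 7*o) - 1)/7 = 2/7 + (-1 + o**2 + 7*o)/7 = 2/7 + (-1/7 + o + o**2/7) = 1/7 + o + o**2/7)
H(Q, F) = -95 + 1/(7*F) (H(Q, F) = -4 + ((1/7 - 7 + (1/7)*(-7)**2)/F + 91/(-1)) = -4 + ((1/7 - 7 + (1/7)*49)/F + 91*(-1)) = -4 + ((1/7 - 7 + 7)/F - 91) = -4 + (1/(7*F) - 91) = -4 + (-91 + 1/(7*F)) = -95 + 1/(7*F))
H(x(1, B(1, 2)), -215) + 7194 = (-95 + (1/7)/(-215)) + 7194 = (-95 + (1/7)*(-1/215)) + 7194 = (-95 - 1/1505) + 7194 = -142976/1505 + 7194 = 10683994/1505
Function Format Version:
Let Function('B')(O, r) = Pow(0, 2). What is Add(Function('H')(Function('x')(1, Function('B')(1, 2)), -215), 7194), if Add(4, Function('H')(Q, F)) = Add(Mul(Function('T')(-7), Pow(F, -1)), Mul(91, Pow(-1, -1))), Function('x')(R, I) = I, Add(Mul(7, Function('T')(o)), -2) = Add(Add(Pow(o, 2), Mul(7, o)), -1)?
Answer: Rational(10683994, 1505) ≈ 7099.0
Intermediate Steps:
Function('B')(O, r) = 0
Function('T')(o) = Add(Rational(1, 7), o, Mul(Rational(1, 7), Pow(o, 2))) (Function('T')(o) = Add(Rational(2, 7), Mul(Rational(1, 7), Add(Add(Pow(o, 2), Mul(7, o)), -1))) = Add(Rational(2, 7), Mul(Rational(1, 7), Add(-1, Pow(o, 2), Mul(7, o)))) = Add(Rational(2, 7), Add(Rational(-1, 7), o, Mul(Rational(1, 7), Pow(o, 2)))) = Add(Rational(1, 7), o, Mul(Rational(1, 7), Pow(o, 2))))
Function('H')(Q, F) = Add(-95, Mul(Rational(1, 7), Pow(F, -1))) (Function('H')(Q, F) = Add(-4, Add(Mul(Add(Rational(1, 7), -7, Mul(Rational(1, 7), Pow(-7, 2))), Pow(F, -1)), Mul(91, Pow(-1, -1)))) = Add(-4, Add(Mul(Add(Rational(1, 7), -7, Mul(Rational(1, 7), 49)), Pow(F, -1)), Mul(91, -1))) = Add(-4, Add(Mul(Add(Rational(1, 7), -7, 7), Pow(F, -1)), -91)) = Add(-4, Add(Mul(Rational(1, 7), Pow(F, -1)), -91)) = Add(-4, Add(-91, Mul(Rational(1, 7), Pow(F, -1)))) = Add(-95, Mul(Rational(1, 7), Pow(F, -1))))
Add(Function('H')(Function('x')(1, Function('B')(1, 2)), -215), 7194) = Add(Add(-95, Mul(Rational(1, 7), Pow(-215, -1))), 7194) = Add(Add(-95, Mul(Rational(1, 7), Rational(-1, 215))), 7194) = Add(Add(-95, Rational(-1, 1505)), 7194) = Add(Rational(-142976, 1505), 7194) = Rational(10683994, 1505)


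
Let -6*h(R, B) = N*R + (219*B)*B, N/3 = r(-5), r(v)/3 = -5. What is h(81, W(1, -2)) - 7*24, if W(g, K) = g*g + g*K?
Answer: 403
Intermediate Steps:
r(v) = -15 (r(v) = 3*(-5) = -15)
N = -45 (N = 3*(-15) = -45)
W(g, K) = g**2 + K*g
h(R, B) = -73*B**2/2 + 15*R/2 (h(R, B) = -(-45*R + (219*B)*B)/6 = -(-45*R + 219*B**2)/6 = -73*B**2/2 + 15*R/2)
h(81, W(1, -2)) - 7*24 = (-73*(-2 + 1)**2/2 + (15/2)*81) - 7*24 = (-73*1**2/2 + 1215/2) - 1*168 = (-73/2*(-1)**2 + 1215/2) - 168 = (-73/2*1 + 1215/2) - 168 = (-73/2 + 1215/2) - 168 = 571 - 168 = 403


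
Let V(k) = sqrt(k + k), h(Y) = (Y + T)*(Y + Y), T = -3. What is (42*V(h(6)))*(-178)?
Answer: -44856*sqrt(2) ≈ -63436.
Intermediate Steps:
h(Y) = 2*Y*(-3 + Y) (h(Y) = (Y - 3)*(Y + Y) = (-3 + Y)*(2*Y) = 2*Y*(-3 + Y))
V(k) = sqrt(2)*sqrt(k) (V(k) = sqrt(2*k) = sqrt(2)*sqrt(k))
(42*V(h(6)))*(-178) = (42*(sqrt(2)*sqrt(2*6*(-3 + 6))))*(-178) = (42*(sqrt(2)*sqrt(2*6*3)))*(-178) = (42*(sqrt(2)*sqrt(36)))*(-178) = (42*(sqrt(2)*6))*(-178) = (42*(6*sqrt(2)))*(-178) = (252*sqrt(2))*(-178) = -44856*sqrt(2)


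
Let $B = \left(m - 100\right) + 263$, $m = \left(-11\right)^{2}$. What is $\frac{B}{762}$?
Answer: $\frac{142}{381} \approx 0.3727$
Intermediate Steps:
$m = 121$
$B = 284$ ($B = \left(121 - 100\right) + 263 = 21 + 263 = 284$)
$\frac{B}{762} = \frac{284}{762} = 284 \cdot \frac{1}{762} = \frac{142}{381}$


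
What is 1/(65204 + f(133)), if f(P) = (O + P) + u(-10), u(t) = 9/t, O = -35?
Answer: 10/653011 ≈ 1.5314e-5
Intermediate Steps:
f(P) = -359/10 + P (f(P) = (-35 + P) + 9/(-10) = (-35 + P) + 9*(-⅒) = (-35 + P) - 9/10 = -359/10 + P)
1/(65204 + f(133)) = 1/(65204 + (-359/10 + 133)) = 1/(65204 + 971/10) = 1/(653011/10) = 10/653011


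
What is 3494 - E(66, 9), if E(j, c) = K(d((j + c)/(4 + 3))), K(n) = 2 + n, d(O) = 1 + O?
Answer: 24362/7 ≈ 3480.3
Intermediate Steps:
E(j, c) = 3 + c/7 + j/7 (E(j, c) = 2 + (1 + (j + c)/(4 + 3)) = 2 + (1 + (c + j)/7) = 2 + (1 + (c + j)*(⅐)) = 2 + (1 + (c/7 + j/7)) = 2 + (1 + c/7 + j/7) = 3 + c/7 + j/7)
3494 - E(66, 9) = 3494 - (3 + (⅐)*9 + (⅐)*66) = 3494 - (3 + 9/7 + 66/7) = 3494 - 1*96/7 = 3494 - 96/7 = 24362/7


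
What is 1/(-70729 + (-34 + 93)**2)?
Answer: -1/67248 ≈ -1.4870e-5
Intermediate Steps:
1/(-70729 + (-34 + 93)**2) = 1/(-70729 + 59**2) = 1/(-70729 + 3481) = 1/(-67248) = -1/67248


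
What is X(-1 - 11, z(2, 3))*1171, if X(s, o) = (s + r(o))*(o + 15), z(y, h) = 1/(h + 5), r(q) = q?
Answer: -13460645/64 ≈ -2.1032e+5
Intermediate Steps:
z(y, h) = 1/(5 + h)
X(s, o) = (15 + o)*(o + s) (X(s, o) = (s + o)*(o + 15) = (o + s)*(15 + o) = (15 + o)*(o + s))
X(-1 - 11, z(2, 3))*1171 = ((1/(5 + 3))**2 + 15/(5 + 3) + 15*(-1 - 11) + (-1 - 11)/(5 + 3))*1171 = ((1/8)**2 + 15/8 + 15*(-12) - 12/8)*1171 = ((1/8)**2 + 15*(1/8) - 180 + (1/8)*(-12))*1171 = (1/64 + 15/8 - 180 - 3/2)*1171 = -11495/64*1171 = -13460645/64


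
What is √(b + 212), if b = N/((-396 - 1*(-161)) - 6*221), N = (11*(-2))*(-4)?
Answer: 2*√129111871/1561 ≈ 14.558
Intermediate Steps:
N = 88 (N = -22*(-4) = 88)
b = -88/1561 (b = 88/((-396 - 1*(-161)) - 6*221) = 88/((-396 + 161) - 1*1326) = 88/(-235 - 1326) = 88/(-1561) = 88*(-1/1561) = -88/1561 ≈ -0.056374)
√(b + 212) = √(-88/1561 + 212) = √(330844/1561) = 2*√129111871/1561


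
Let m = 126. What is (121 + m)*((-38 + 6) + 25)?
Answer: -1729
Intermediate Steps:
(121 + m)*((-38 + 6) + 25) = (121 + 126)*((-38 + 6) + 25) = 247*(-32 + 25) = 247*(-7) = -1729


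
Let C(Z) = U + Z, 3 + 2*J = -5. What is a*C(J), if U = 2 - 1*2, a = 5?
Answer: -20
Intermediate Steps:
U = 0 (U = 2 - 2 = 0)
J = -4 (J = -3/2 + (½)*(-5) = -3/2 - 5/2 = -4)
C(Z) = Z (C(Z) = 0 + Z = Z)
a*C(J) = 5*(-4) = -20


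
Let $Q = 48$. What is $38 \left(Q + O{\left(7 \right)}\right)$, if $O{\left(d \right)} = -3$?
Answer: $1710$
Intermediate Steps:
$38 \left(Q + O{\left(7 \right)}\right) = 38 \left(48 - 3\right) = 38 \cdot 45 = 1710$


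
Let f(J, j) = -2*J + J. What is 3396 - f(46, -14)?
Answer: 3442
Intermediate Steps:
f(J, j) = -J
3396 - f(46, -14) = 3396 - (-1)*46 = 3396 - 1*(-46) = 3396 + 46 = 3442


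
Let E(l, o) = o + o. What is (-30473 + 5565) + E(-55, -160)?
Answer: -25228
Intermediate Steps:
E(l, o) = 2*o
(-30473 + 5565) + E(-55, -160) = (-30473 + 5565) + 2*(-160) = -24908 - 320 = -25228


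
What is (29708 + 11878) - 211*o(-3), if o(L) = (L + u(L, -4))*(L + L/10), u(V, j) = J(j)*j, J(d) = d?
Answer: 506379/10 ≈ 50638.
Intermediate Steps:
u(V, j) = j² (u(V, j) = j*j = j²)
o(L) = 11*L*(16 + L)/10 (o(L) = (L + (-4)²)*(L + L/10) = (L + 16)*(L + L*(⅒)) = (16 + L)*(L + L/10) = (16 + L)*(11*L/10) = 11*L*(16 + L)/10)
(29708 + 11878) - 211*o(-3) = (29708 + 11878) - 2321*(-3)*(16 - 3)/10 = 41586 - 2321*(-3)*13/10 = 41586 - 211*(-429/10) = 41586 + 90519/10 = 506379/10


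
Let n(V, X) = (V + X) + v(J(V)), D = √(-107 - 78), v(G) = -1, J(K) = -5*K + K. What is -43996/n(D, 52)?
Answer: -1121898/1393 + 21998*I*√185/1393 ≈ -805.38 + 214.79*I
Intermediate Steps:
J(K) = -4*K
D = I*√185 (D = √(-185) = I*√185 ≈ 13.601*I)
n(V, X) = -1 + V + X (n(V, X) = (V + X) - 1 = -1 + V + X)
-43996/n(D, 52) = -43996/(-1 + I*√185 + 52) = -43996/(51 + I*√185)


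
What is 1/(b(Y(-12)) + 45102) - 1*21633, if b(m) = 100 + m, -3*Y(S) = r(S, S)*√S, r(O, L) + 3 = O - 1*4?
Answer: 3*(-274018*√3 + 977854865*I)/(2*(-67803*I + 19*√3)) ≈ -21633.0 - 1.1176e-8*I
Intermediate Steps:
r(O, L) = -7 + O (r(O, L) = -3 + (O - 1*4) = -3 + (O - 4) = -3 + (-4 + O) = -7 + O)
Y(S) = -√S*(-7 + S)/3 (Y(S) = -(-7 + S)*√S/3 = -√S*(-7 + S)/3)
1/(b(Y(-12)) + 45102) - 1*21633 = 1/((100 + √(-12)*(7 - 1*(-12))/3) + 45102) - 1*21633 = 1/((100 + (2*I*√3)*(7 + 12)/3) + 45102) - 21633 = 1/((100 + (⅓)*(2*I*√3)*19) + 45102) - 21633 = 1/((100 + 38*I*√3/3) + 45102) - 21633 = 1/(45202 + 38*I*√3/3) - 21633 = -21633 + 1/(45202 + 38*I*√3/3)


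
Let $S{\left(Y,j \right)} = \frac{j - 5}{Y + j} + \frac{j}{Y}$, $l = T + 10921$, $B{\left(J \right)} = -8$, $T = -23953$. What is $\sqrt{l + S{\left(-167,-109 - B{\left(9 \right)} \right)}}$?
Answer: $\frac{i \sqrt{6525597356758}}{22378} \approx 114.15 i$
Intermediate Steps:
$l = -13032$ ($l = -23953 + 10921 = -13032$)
$S{\left(Y,j \right)} = \frac{j}{Y} + \frac{-5 + j}{Y + j}$ ($S{\left(Y,j \right)} = \frac{-5 + j}{Y + j} + \frac{j}{Y} = \frac{j}{Y} + \frac{-5 + j}{Y + j}$)
$\sqrt{l + S{\left(-167,-109 - B{\left(9 \right)} \right)}} = \sqrt{-13032 + \frac{\left(-109 - -8\right)^{2} - -835 + 2 \left(-167\right) \left(-109 - -8\right)}{\left(-167\right) \left(-167 - 101\right)}} = \sqrt{-13032 - \frac{\left(-109 + 8\right)^{2} + 835 + 2 \left(-167\right) \left(-109 + 8\right)}{167 \left(-167 + \left(-109 + 8\right)\right)}} = \sqrt{-13032 - \frac{\left(-101\right)^{2} + 835 + 2 \left(-167\right) \left(-101\right)}{167 \left(-167 - 101\right)}} = \sqrt{-13032 - \frac{10201 + 835 + 33734}{167 \left(-268\right)}} = \sqrt{-13032 - \left(- \frac{1}{44756}\right) 44770} = \sqrt{-13032 + \frac{22385}{22378}} = \sqrt{- \frac{291607711}{22378}} = \frac{i \sqrt{6525597356758}}{22378}$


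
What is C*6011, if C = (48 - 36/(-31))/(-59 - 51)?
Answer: -4580382/1705 ≈ -2686.4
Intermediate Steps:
C = -762/1705 (C = (48 - 36*(-1/31))/(-110) = (48 + 36/31)*(-1/110) = (1524/31)*(-1/110) = -762/1705 ≈ -0.44692)
C*6011 = -762/1705*6011 = -4580382/1705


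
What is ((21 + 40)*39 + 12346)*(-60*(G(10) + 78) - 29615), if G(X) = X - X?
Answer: -504993875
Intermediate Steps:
G(X) = 0
((21 + 40)*39 + 12346)*(-60*(G(10) + 78) - 29615) = ((21 + 40)*39 + 12346)*(-60*(0 + 78) - 29615) = (61*39 + 12346)*(-60*78 - 29615) = (2379 + 12346)*(-4680 - 29615) = 14725*(-34295) = -504993875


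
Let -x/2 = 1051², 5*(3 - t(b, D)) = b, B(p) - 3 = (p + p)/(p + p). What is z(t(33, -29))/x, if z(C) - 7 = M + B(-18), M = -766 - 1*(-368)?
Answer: 387/2209202 ≈ 0.00017518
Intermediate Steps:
B(p) = 4 (B(p) = 3 + (p + p)/(p + p) = 3 + (2*p)/((2*p)) = 3 + (2*p)*(1/(2*p)) = 3 + 1 = 4)
t(b, D) = 3 - b/5
M = -398 (M = -766 + 368 = -398)
x = -2209202 (x = -2*1051² = -2*1104601 = -2209202)
z(C) = -387 (z(C) = 7 + (-398 + 4) = 7 - 394 = -387)
z(t(33, -29))/x = -387/(-2209202) = -387*(-1/2209202) = 387/2209202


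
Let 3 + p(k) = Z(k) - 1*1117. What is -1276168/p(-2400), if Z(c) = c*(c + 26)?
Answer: -159521/712060 ≈ -0.22403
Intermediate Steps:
Z(c) = c*(26 + c)
p(k) = -1120 + k*(26 + k) (p(k) = -3 + (k*(26 + k) - 1*1117) = -3 + (k*(26 + k) - 1117) = -3 + (-1117 + k*(26 + k)) = -1120 + k*(26 + k))
-1276168/p(-2400) = -1276168/(-1120 - 2400*(26 - 2400)) = -1276168/(-1120 - 2400*(-2374)) = -1276168/(-1120 + 5697600) = -1276168/5696480 = -1276168*1/5696480 = -159521/712060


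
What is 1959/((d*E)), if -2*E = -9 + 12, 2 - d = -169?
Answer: -1306/171 ≈ -7.6374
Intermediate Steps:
d = 171 (d = 2 - 1*(-169) = 2 + 169 = 171)
E = -3/2 (E = -(-9 + 12)/2 = -½*3 = -3/2 ≈ -1.5000)
1959/((d*E)) = 1959/((171*(-3/2))) = 1959/(-513/2) = 1959*(-2/513) = -1306/171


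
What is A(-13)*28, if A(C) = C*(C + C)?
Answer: 9464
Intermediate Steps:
A(C) = 2*C² (A(C) = C*(2*C) = 2*C²)
A(-13)*28 = (2*(-13)²)*28 = (2*169)*28 = 338*28 = 9464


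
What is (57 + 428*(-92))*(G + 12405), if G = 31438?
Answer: -1723862917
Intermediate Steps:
(57 + 428*(-92))*(G + 12405) = (57 + 428*(-92))*(31438 + 12405) = (57 - 39376)*43843 = -39319*43843 = -1723862917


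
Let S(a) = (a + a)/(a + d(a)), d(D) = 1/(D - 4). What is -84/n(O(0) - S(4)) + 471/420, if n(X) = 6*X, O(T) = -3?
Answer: 2431/420 ≈ 5.7881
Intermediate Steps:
d(D) = 1/(-4 + D)
S(a) = 2*a/(a + 1/(-4 + a)) (S(a) = (a + a)/(a + 1/(-4 + a)) = (2*a)/(a + 1/(-4 + a)) = 2*a/(a + 1/(-4 + a)))
-84/n(O(0) - S(4)) + 471/420 = -84*1/(6*(-3 - 2*4*(-4 + 4)/(1 + 4*(-4 + 4)))) + 471/420 = -84*1/(6*(-3 - 2*4*0/(1 + 4*0))) + 471*(1/420) = -84*1/(6*(-3 - 2*4*0/(1 + 0))) + 157/140 = -84*1/(6*(-3 - 2*4*0/1)) + 157/140 = -84*1/(6*(-3 - 2*4*0)) + 157/140 = -84*1/(6*(-3 - 1*0)) + 157/140 = -84*1/(6*(-3 + 0)) + 157/140 = -84/(6*(-3)) + 157/140 = -84/(-18) + 157/140 = -84*(-1/18) + 157/140 = 14/3 + 157/140 = 2431/420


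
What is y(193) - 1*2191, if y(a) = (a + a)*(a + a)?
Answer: 146805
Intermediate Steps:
y(a) = 4*a² (y(a) = (2*a)*(2*a) = 4*a²)
y(193) - 1*2191 = 4*193² - 1*2191 = 4*37249 - 2191 = 148996 - 2191 = 146805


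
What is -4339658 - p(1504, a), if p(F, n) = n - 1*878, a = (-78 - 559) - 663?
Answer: -4337480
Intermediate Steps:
a = -1300 (a = -637 - 663 = -1300)
p(F, n) = -878 + n (p(F, n) = n - 878 = -878 + n)
-4339658 - p(1504, a) = -4339658 - (-878 - 1300) = -4339658 - 1*(-2178) = -4339658 + 2178 = -4337480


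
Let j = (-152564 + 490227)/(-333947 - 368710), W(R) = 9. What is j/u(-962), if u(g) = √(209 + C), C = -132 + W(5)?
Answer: -337663*√86/60428502 ≈ -0.051819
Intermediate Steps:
C = -123 (C = -132 + 9 = -123)
u(g) = √86 (u(g) = √(209 - 123) = √86)
j = -337663/702657 (j = 337663/(-702657) = 337663*(-1/702657) = -337663/702657 ≈ -0.48055)
j/u(-962) = -337663*√86/86/702657 = -337663*√86/60428502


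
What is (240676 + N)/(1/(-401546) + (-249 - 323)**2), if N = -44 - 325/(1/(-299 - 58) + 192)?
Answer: 6622908247191446/9005140028053409 ≈ 0.73546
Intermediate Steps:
N = -3131917/68543 (N = -44 - 325/(1/(-357) + 192) = -44 - 325/(-1/357 + 192) = -44 - 325/(68543/357) = -44 + (357/68543)*(-325) = -44 - 116025/68543 = -3131917/68543 ≈ -45.693)
(240676 + N)/(1/(-401546) + (-249 - 323)**2) = (240676 - 3131917/68543)/(1/(-401546) + (-249 - 323)**2) = 16493523151/(68543*(-1/401546 + (-572)**2)) = 16493523151/(68543*(-1/401546 + 327184)) = 16493523151/(68543*(131379426463/401546)) = (16493523151/68543)*(401546/131379426463) = 6622908247191446/9005140028053409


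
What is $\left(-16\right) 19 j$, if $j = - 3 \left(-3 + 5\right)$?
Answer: $1824$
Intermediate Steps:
$j = -6$ ($j = \left(-3\right) 2 = -6$)
$\left(-16\right) 19 j = \left(-16\right) 19 \left(-6\right) = \left(-304\right) \left(-6\right) = 1824$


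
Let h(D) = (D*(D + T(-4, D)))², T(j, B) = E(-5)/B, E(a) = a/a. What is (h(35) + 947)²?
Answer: 2262085184529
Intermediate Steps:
E(a) = 1
T(j, B) = 1/B
h(D) = D²*(D + 1/D)² (h(D) = (D*(D + 1/D))² = D²*(D + 1/D)²)
(h(35) + 947)² = ((1 + 35²)² + 947)² = ((1 + 1225)² + 947)² = (1226² + 947)² = (1503076 + 947)² = 1504023² = 2262085184529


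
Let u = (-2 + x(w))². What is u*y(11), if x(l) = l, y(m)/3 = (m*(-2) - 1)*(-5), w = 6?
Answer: 5520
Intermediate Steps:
y(m) = 15 + 30*m (y(m) = 3*((m*(-2) - 1)*(-5)) = 3*((-2*m - 1)*(-5)) = 3*((-1 - 2*m)*(-5)) = 3*(5 + 10*m) = 15 + 30*m)
u = 16 (u = (-2 + 6)² = 4² = 16)
u*y(11) = 16*(15 + 30*11) = 16*(15 + 330) = 16*345 = 5520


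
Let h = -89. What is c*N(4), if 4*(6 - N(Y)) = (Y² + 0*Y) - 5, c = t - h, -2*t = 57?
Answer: 1573/8 ≈ 196.63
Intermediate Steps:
t = -57/2 (t = -½*57 = -57/2 ≈ -28.500)
c = 121/2 (c = -57/2 - 1*(-89) = -57/2 + 89 = 121/2 ≈ 60.500)
N(Y) = 29/4 - Y²/4 (N(Y) = 6 - ((Y² + 0*Y) - 5)/4 = 6 - ((Y² + 0) - 5)/4 = 6 - (Y² - 5)/4 = 6 - (-5 + Y²)/4 = 6 + (5/4 - Y²/4) = 29/4 - Y²/4)
c*N(4) = 121*(29/4 - ¼*4²)/2 = 121*(29/4 - ¼*16)/2 = 121*(29/4 - 4)/2 = (121/2)*(13/4) = 1573/8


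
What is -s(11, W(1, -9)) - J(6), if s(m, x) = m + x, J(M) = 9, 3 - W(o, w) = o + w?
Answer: -31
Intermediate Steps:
W(o, w) = 3 - o - w (W(o, w) = 3 - (o + w) = 3 + (-o - w) = 3 - o - w)
-s(11, W(1, -9)) - J(6) = -(11 + (3 - 1*1 - 1*(-9))) - 1*9 = -(11 + (3 - 1 + 9)) - 9 = -(11 + 11) - 9 = -1*22 - 9 = -22 - 9 = -31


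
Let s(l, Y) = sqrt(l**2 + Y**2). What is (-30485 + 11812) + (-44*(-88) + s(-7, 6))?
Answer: -14801 + sqrt(85) ≈ -14792.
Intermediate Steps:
s(l, Y) = sqrt(Y**2 + l**2)
(-30485 + 11812) + (-44*(-88) + s(-7, 6)) = (-30485 + 11812) + (-44*(-88) + sqrt(6**2 + (-7)**2)) = -18673 + (3872 + sqrt(36 + 49)) = -18673 + (3872 + sqrt(85)) = -14801 + sqrt(85)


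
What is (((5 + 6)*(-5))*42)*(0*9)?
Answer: 0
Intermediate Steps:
(((5 + 6)*(-5))*42)*(0*9) = ((11*(-5))*42)*0 = -55*42*0 = -2310*0 = 0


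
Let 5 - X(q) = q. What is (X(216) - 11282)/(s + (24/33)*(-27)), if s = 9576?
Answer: -14047/11680 ≈ -1.2027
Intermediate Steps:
X(q) = 5 - q
(X(216) - 11282)/(s + (24/33)*(-27)) = ((5 - 1*216) - 11282)/(9576 + (24/33)*(-27)) = ((5 - 216) - 11282)/(9576 + ((1/33)*24)*(-27)) = (-211 - 11282)/(9576 + (8/11)*(-27)) = -11493/(9576 - 216/11) = -11493/105120/11 = -11493*11/105120 = -14047/11680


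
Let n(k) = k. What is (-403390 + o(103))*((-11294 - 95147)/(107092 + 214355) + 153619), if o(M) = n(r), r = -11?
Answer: -6640015455305684/107149 ≈ -6.1970e+10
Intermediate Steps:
o(M) = -11
(-403390 + o(103))*((-11294 - 95147)/(107092 + 214355) + 153619) = (-403390 - 11)*((-11294 - 95147)/(107092 + 214355) + 153619) = -403401*(-106441/321447 + 153619) = -403401*49380260252/321447 = -6640015455305684/107149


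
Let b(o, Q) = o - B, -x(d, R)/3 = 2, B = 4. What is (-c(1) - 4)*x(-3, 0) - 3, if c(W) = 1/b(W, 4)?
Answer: 19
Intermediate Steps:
x(d, R) = -6 (x(d, R) = -3*2 = -6)
b(o, Q) = -4 + o (b(o, Q) = o - 1*4 = o - 4 = -4 + o)
c(W) = 1/(-4 + W)
(-c(1) - 4)*x(-3, 0) - 3 = (-1/(-4 + 1) - 4)*(-6) - 3 = (-1/(-3) - 4)*(-6) - 3 = (-1*(-1/3) - 4)*(-6) - 3 = (1/3 - 4)*(-6) - 3 = -11/3*(-6) - 3 = 22 - 3 = 19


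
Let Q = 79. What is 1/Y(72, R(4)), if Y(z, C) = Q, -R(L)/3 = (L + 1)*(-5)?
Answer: 1/79 ≈ 0.012658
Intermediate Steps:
R(L) = 15 + 15*L (R(L) = -3*(L + 1)*(-5) = -3*(1 + L)*(-5) = -3*(-5 - 5*L) = 15 + 15*L)
Y(z, C) = 79
1/Y(72, R(4)) = 1/79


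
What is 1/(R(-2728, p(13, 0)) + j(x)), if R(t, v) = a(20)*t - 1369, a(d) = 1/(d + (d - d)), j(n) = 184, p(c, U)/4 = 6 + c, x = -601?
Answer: -5/6607 ≈ -0.00075677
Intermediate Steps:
p(c, U) = 24 + 4*c (p(c, U) = 4*(6 + c) = 24 + 4*c)
a(d) = 1/d (a(d) = 1/(d + 0) = 1/d)
R(t, v) = -1369 + t/20 (R(t, v) = t/20 - 1369 = -1369 + t/20)
1/(R(-2728, p(13, 0)) + j(x)) = 1/((-1369 + (1/20)*(-2728)) + 184) = 1/((-1369 - 682/5) + 184) = 1/(-7527/5 + 184) = 1/(-6607/5) = -5/6607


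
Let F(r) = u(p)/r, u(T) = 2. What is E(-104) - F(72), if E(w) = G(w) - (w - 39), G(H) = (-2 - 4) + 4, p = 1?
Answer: 5075/36 ≈ 140.97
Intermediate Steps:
G(H) = -2 (G(H) = -6 + 4 = -2)
F(r) = 2/r
E(w) = 37 - w (E(w) = -2 - (w - 39) = -2 - (-39 + w) = -2 + (39 - w) = 37 - w)
E(-104) - F(72) = (37 - 1*(-104)) - 2/72 = (37 + 104) - 2/72 = 141 - 1*1/36 = 141 - 1/36 = 5075/36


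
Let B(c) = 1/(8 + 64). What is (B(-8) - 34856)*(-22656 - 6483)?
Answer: 24376045903/24 ≈ 1.0157e+9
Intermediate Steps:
B(c) = 1/72
(B(-8) - 34856)*(-22656 - 6483) = (1/72 - 34856)*(-22656 - 6483) = -2509631/72*(-29139) = 24376045903/24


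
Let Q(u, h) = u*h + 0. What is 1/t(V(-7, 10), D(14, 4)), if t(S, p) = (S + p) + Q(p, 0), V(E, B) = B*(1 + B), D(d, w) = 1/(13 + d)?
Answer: 27/2971 ≈ 0.0090878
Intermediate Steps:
Q(u, h) = h*u (Q(u, h) = h*u + 0 = h*u)
t(S, p) = S + p (t(S, p) = (S + p) + 0*p = (S + p) + 0 = S + p)
1/t(V(-7, 10), D(14, 4)) = 1/(10*(1 + 10) + 1/(13 + 14)) = 1/(10*11 + 1/27) = 1/(110 + 1/27) = 1/(2971/27) = 27/2971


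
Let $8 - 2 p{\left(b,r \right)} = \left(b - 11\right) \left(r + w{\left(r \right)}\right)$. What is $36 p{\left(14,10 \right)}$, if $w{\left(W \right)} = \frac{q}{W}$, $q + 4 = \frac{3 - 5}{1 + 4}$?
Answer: $- \frac{9306}{25} \approx -372.24$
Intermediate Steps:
$q = - \frac{22}{5}$ ($q = -4 + \frac{3 - 5}{1 + 4} = -4 - \frac{2}{5} = - \frac{22}{5} \approx -4.4$)
$w{\left(W \right)} = - \frac{22}{5 W}$
$p{\left(b,r \right)} = 4 - \frac{\left(-11 + b\right) \left(r - \frac{22}{5 r}\right)}{2}$ ($p{\left(b,r \right)} = 4 - \frac{\left(b - 11\right) \left(r - \frac{22}{5 r}\right)}{2} = 4 - \frac{\left(-11 + b\right) \left(r - \frac{22}{5 r}\right)}{2}$)
$36 p{\left(14,10 \right)} = 36 \frac{-242 + 22 \cdot 14 + 5 \cdot 10 \left(8 + 11 \cdot 10 - 14 \cdot 10\right)}{10 \cdot 10} = 36 \cdot \frac{1}{10} \cdot \frac{1}{10} \left(-242 + 308 + 5 \cdot 10 \left(8 + 110 - 140\right)\right) = 36 \cdot \frac{1}{10} \cdot \frac{1}{10} \left(-242 + 308 + 5 \cdot 10 \left(-22\right)\right) = 36 \cdot \frac{1}{10} \cdot \frac{1}{10} \left(-242 + 308 - 1100\right) = 36 \cdot \frac{1}{10} \cdot \frac{1}{10} \left(-1034\right) = 36 \left(- \frac{517}{50}\right) = - \frac{9306}{25}$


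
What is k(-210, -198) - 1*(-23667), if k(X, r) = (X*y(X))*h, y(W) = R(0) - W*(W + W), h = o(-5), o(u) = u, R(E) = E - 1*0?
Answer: -92586333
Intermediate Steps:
R(E) = E (R(E) = E + 0 = E)
h = -5
y(W) = -2*W² (y(W) = 0 - W*(W + W) = 0 - W*2*W = 0 - 2*W² = -2*W²)
k(X, r) = 10*X³ (k(X, r) = (X*(-2*X²))*(-5) = -2*X³*(-5) = 10*X³)
k(-210, -198) - 1*(-23667) = 10*(-210)³ - 1*(-23667) = 10*(-9261000) + 23667 = -92610000 + 23667 = -92586333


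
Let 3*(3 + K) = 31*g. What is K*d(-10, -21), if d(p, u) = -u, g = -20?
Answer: -4403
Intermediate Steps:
K = -629/3 (K = -3 + (31*(-20))/3 = -3 + (1/3)*(-620) = -3 - 620/3 = -629/3 ≈ -209.67)
K*d(-10, -21) = -(-629)*(-21)/3 = -629/3*21 = -4403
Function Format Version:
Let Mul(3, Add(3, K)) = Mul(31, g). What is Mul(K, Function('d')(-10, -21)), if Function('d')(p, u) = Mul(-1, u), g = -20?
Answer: -4403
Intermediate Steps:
K = Rational(-629, 3) (K = Add(-3, Mul(Rational(1, 3), Mul(31, -20))) = Add(-3, Mul(Rational(1, 3), -620)) = Add(-3, Rational(-620, 3)) = Rational(-629, 3) ≈ -209.67)
Mul(K, Function('d')(-10, -21)) = Mul(Rational(-629, 3), Mul(-1, -21)) = Mul(Rational(-629, 3), 21) = -4403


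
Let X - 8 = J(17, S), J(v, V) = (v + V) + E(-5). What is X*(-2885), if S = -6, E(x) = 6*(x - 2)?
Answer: 66355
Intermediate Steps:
E(x) = -12 + 6*x (E(x) = 6*(-2 + x) = -12 + 6*x)
J(v, V) = -42 + V + v (J(v, V) = (v + V) + (-12 + 6*(-5)) = (V + v) + (-12 - 30) = (V + v) - 42 = -42 + V + v)
X = -23 (X = 8 + (-42 - 6 + 17) = 8 - 31 = -23)
X*(-2885) = -23*(-2885) = 66355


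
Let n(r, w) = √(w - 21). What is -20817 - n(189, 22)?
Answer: -20818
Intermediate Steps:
n(r, w) = √(-21 + w)
-20817 - n(189, 22) = -20817 - √(-21 + 22) = -20817 - √1 = -20817 - 1*1 = -20817 - 1 = -20818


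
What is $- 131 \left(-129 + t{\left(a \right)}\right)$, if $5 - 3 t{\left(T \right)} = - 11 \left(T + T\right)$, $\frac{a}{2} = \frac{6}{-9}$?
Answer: $\frac{161654}{9} \approx 17962.0$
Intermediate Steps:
$a = - \frac{4}{3}$ ($a = 2 \frac{6}{-9} = 2 \cdot 6 \left(- \frac{1}{9}\right) = 2 \left(- \frac{2}{3}\right) = - \frac{4}{3} \approx -1.3333$)
$t{\left(T \right)} = \frac{5}{3} + \frac{22 T}{3}$ ($t{\left(T \right)} = \frac{5}{3} - \frac{\left(-11\right) \left(T + T\right)}{3} = \frac{5}{3} - \frac{\left(-11\right) 2 T}{3} = \frac{5}{3} - \frac{\left(-22\right) T}{3} = \frac{5}{3} + \frac{22 T}{3}$)
$- 131 \left(-129 + t{\left(a \right)}\right) = - 131 \left(-129 + \left(\frac{5}{3} + \frac{22}{3} \left(- \frac{4}{3}\right)\right)\right) = - 131 \left(-129 + \left(\frac{5}{3} - \frac{88}{9}\right)\right) = - 131 \left(-129 - \frac{73}{9}\right) = \left(-131\right) \left(- \frac{1234}{9}\right) = \frac{161654}{9}$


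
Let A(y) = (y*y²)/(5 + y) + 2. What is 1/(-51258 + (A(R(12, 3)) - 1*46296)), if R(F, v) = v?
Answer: -8/780389 ≈ -1.0251e-5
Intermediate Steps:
A(y) = 2 + y³/(5 + y) (A(y) = y³/(5 + y) + 2 = 2 + y³/(5 + y))
1/(-51258 + (A(R(12, 3)) - 1*46296)) = 1/(-51258 + ((10 + 3³ + 2*3)/(5 + 3) - 1*46296)) = 1/(-51258 + ((10 + 27 + 6)/8 - 46296)) = 1/(-51258 + ((⅛)*43 - 46296)) = 1/(-51258 + (43/8 - 46296)) = 1/(-51258 - 370325/8) = 1/(-780389/8) = -8/780389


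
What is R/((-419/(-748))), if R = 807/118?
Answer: 301818/24721 ≈ 12.209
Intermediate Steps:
R = 807/118 (R = 807*(1/118) = 807/118 ≈ 6.8390)
R/((-419/(-748))) = 807/(118*((-419/(-748)))) = 807/(118*((-419*(-1/748)))) = 807/(118*(419/748)) = (807/118)*(748/419) = 301818/24721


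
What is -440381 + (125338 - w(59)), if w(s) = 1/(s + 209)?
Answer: -84431525/268 ≈ -3.1504e+5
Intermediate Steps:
w(s) = 1/(209 + s)
-440381 + (125338 - w(59)) = -440381 + (125338 - 1/(209 + 59)) = -440381 + (125338 - 1/268) = -440381 + 33590583/268 = -84431525/268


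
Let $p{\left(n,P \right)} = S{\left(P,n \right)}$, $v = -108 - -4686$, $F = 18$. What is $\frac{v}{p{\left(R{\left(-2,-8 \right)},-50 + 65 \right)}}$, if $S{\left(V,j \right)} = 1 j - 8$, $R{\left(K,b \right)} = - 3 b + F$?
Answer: $\frac{2289}{17} \approx 134.65$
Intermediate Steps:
$R{\left(K,b \right)} = 18 - 3 b$ ($R{\left(K,b \right)} = - 3 b + 18 = 18 - 3 b$)
$v = 4578$ ($v = -108 + 4686 = 4578$)
$S{\left(V,j \right)} = -8 + j$ ($S{\left(V,j \right)} = j - 8 = -8 + j$)
$p{\left(n,P \right)} = -8 + n$
$\frac{v}{p{\left(R{\left(-2,-8 \right)},-50 + 65 \right)}} = \frac{4578}{-8 + \left(18 - -24\right)} = \frac{4578}{-8 + \left(18 + 24\right)} = \frac{4578}{-8 + 42} = \frac{4578}{34} = 4578 \cdot \frac{1}{34} = \frac{2289}{17}$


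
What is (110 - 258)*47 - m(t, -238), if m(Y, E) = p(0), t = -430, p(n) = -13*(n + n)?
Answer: -6956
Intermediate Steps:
p(n) = -26*n
m(Y, E) = 0 (m(Y, E) = -26*0 = 0)
(110 - 258)*47 - m(t, -238) = (110 - 258)*47 - 1*0 = -148*47 + 0 = -6956 + 0 = -6956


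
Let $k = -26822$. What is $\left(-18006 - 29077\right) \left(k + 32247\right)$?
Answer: $-255425275$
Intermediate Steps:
$\left(-18006 - 29077\right) \left(k + 32247\right) = \left(-18006 - 29077\right) \left(-26822 + 32247\right) = \left(-47083\right) 5425 = -255425275$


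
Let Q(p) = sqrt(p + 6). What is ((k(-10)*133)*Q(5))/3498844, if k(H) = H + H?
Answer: -665*sqrt(11)/874711 ≈ -0.0025215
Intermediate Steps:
k(H) = 2*H
Q(p) = sqrt(6 + p)
((k(-10)*133)*Q(5))/3498844 = (((2*(-10))*133)*sqrt(6 + 5))/3498844 = ((-20*133)*sqrt(11))*(1/3498844) = -2660*sqrt(11)*(1/3498844) = -665*sqrt(11)/874711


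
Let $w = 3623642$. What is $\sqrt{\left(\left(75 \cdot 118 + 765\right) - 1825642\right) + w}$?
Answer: $\sqrt{1807615} \approx 1344.5$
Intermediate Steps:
$\sqrt{\left(\left(75 \cdot 118 + 765\right) - 1825642\right) + w} = \sqrt{\left(\left(75 \cdot 118 + 765\right) - 1825642\right) + 3623642} = \sqrt{\left(\left(8850 + 765\right) - 1825642\right) + 3623642} = \sqrt{\left(9615 - 1825642\right) + 3623642} = \sqrt{-1816027 + 3623642} = \sqrt{1807615}$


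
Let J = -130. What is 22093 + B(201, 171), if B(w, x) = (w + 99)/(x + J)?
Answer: 906113/41 ≈ 22100.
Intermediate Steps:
B(w, x) = (99 + w)/(-130 + x) (B(w, x) = (w + 99)/(x - 130) = (99 + w)/(-130 + x))
22093 + B(201, 171) = 22093 + (99 + 201)/(-130 + 171) = 22093 + 300/41 = 906113/41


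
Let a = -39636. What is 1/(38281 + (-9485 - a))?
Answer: 1/68432 ≈ 1.4613e-5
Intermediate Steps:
1/(38281 + (-9485 - a)) = 1/(38281 + (-9485 - 1*(-39636))) = 1/(38281 + (-9485 + 39636)) = 1/(38281 + 30151) = 1/68432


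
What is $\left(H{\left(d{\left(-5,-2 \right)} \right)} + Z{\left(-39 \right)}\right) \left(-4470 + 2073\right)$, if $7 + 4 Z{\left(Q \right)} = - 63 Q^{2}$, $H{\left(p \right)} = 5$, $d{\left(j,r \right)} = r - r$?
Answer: $\frac{114828285}{2} \approx 5.7414 \cdot 10^{7}$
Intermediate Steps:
$d{\left(j,r \right)} = 0$
$Z{\left(Q \right)} = - \frac{7}{4} - \frac{63 Q^{2}}{4}$ ($Z{\left(Q \right)} = - \frac{7}{4} + \frac{\left(-63\right) Q^{2}}{4} = - \frac{7}{4} - \frac{63 Q^{2}}{4}$)
$\left(H{\left(d{\left(-5,-2 \right)} \right)} + Z{\left(-39 \right)}\right) \left(-4470 + 2073\right) = \left(5 - \left(\frac{7}{4} + \frac{63 \left(-39\right)^{2}}{4}\right)\right) \left(-4470 + 2073\right) = \left(5 - \frac{47915}{2}\right) \left(-2397\right) = \left(- \frac{47905}{2}\right) \left(-2397\right) = \frac{114828285}{2}$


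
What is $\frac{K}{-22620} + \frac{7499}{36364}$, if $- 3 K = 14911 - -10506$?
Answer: $\frac{179143241}{308457630} \approx 0.58077$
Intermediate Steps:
$K = - \frac{25417}{3}$ ($K = - \frac{14911 - -10506}{3} = - \frac{14911 + 10506}{3} = \left(- \frac{1}{3}\right) 25417 = - \frac{25417}{3} \approx -8472.3$)
$\frac{K}{-22620} + \frac{7499}{36364} = - \frac{25417}{3 \left(-22620\right)} + \frac{7499}{36364} = \left(- \frac{25417}{3}\right) \left(- \frac{1}{22620}\right) + 7499 \cdot \frac{1}{36364} = \frac{25417}{67860} + \frac{7499}{36364} = \frac{179143241}{308457630}$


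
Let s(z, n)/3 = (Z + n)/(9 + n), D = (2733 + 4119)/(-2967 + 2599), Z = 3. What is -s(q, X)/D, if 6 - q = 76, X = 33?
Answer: 552/3997 ≈ 0.13810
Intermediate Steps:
q = -70 (q = 6 - 1*76 = 6 - 76 = -70)
D = -1713/92 (D = 6852/(-368) = 6852*(-1/368) = -1713/92 ≈ -18.620)
s(z, n) = 3*(3 + n)/(9 + n) (s(z, n) = 3*((3 + n)/(9 + n)) = 3*(3 + n)/(9 + n))
-s(q, X)/D = -3*(3 + 33)/(9 + 33)/(-1713/92) = -3*36/42*(-92)/1713 = -3*(1/42)*36*(-92)/1713 = -18*(-92)/(7*1713) = -1*(-552/3997) = 552/3997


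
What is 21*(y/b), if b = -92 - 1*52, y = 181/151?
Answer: -1267/7248 ≈ -0.17481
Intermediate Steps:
y = 181/151 (y = 181*(1/151) = 181/151 ≈ 1.1987)
b = -144 (b = -92 - 52 = -144)
21*(y/b) = 21*((181/151)/(-144)) = 21*((181/151)*(-1/144)) = 21*(-181/21744) = -1267/7248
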